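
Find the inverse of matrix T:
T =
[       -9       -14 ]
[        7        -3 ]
det(T) = 125
T⁻¹ =
[   -3/125    14/125 ]
[   -7/125    -9/125 ]

For a 2×2 matrix T = [[a, b], [c, d]] with det(T) ≠ 0, T⁻¹ = (1/det(T)) * [[d, -b], [-c, a]].
det(T) = (-9)*(-3) - (-14)*(7) = 27 + 98 = 125.
T⁻¹ = (1/125) * [[-3, 14], [-7, -9]].
Dividing each entry by 125 and reducing:
T⁻¹ =
[   -3/125    14/125 ]
[   -7/125    -9/125 ]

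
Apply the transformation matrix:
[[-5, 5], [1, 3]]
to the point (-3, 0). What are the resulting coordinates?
(15, -3)

Matrix multiplication:
[[-5, 5], [1, 3]] × [-3, 0]ᵀ
= [-5×-3 + 5×0, 1×-3 + 3×0]ᵀ
= [15.0000, -3.0000]ᵀ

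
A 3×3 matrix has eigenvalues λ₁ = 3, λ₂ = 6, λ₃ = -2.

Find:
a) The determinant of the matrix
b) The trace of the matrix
det = -36, trace = 7

Two standard eigenvalue identities:
- det(A) equals the product of the eigenvalues (counted with multiplicity).
- trace(A) equals the sum of the eigenvalues.
det(A) = (3)*(6)*(-2) = -36.
trace(A) = 3 + 6 - 2 = 7.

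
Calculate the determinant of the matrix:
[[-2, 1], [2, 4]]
-10

For a 2×2 matrix [[a, b], [c, d]], det = ad - bc
det = (-2)(4) - (1)(2) = -8 - 2 = -10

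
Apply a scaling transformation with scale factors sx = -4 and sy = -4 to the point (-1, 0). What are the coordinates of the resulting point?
(4, 0)

Scaling matrix:
[[-4, 0], [0, -4]]
Result: (-1 × -4, 0 × -4) = (4, 0)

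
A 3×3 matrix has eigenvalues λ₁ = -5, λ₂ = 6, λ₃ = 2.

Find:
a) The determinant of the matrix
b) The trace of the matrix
det = -60, trace = 3

Two standard eigenvalue identities:
- det(A) equals the product of the eigenvalues (counted with multiplicity).
- trace(A) equals the sum of the eigenvalues.
det(A) = (-5)*(6)*(2) = -60.
trace(A) = -5 + 6 + 2 = 3.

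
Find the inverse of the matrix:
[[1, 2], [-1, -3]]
[[3, 2], [-1, -1]]

For [[a,b],[c,d]], inverse = (1/det)·[[d,-b],[-c,a]]
det = 1·-3 - 2·-1 = -1
Inverse = (1/-1)·[[-3, -2], [1, 1]]
        = [[3, 2], [-1, -1]]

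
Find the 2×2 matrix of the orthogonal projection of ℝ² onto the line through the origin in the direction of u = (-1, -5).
[[1/26, 5/26], [5/26, 25/26]]

The orthogonal projection onto the line spanned by a nonzero vector u = (a, b) has matrix P = (u uᵀ) / (uᵀ u) = (1/(a² + b²)) · [[a², ab], [ab, b²]].
Here u = (-1, -5), so a² + b² = 1 + 25 = 26.
P = (1/26) · [[1, 5], [5, 25]] = [[1/26, 5/26], [5/26, 25/26]].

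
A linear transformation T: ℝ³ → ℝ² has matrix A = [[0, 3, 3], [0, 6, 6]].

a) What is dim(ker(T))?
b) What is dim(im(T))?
dim(ker) = 2, dim(im) = 1

Observe that row 2 = 2 × row 1 (so the rows are linearly dependent).
Thus rank(A) = 1 (only one linearly independent row).
dim(im(T)) = rank(A) = 1.
By the rank-nullity theorem applied to T: ℝ³ → ℝ², rank(A) + nullity(A) = 3 (the domain dimension), so dim(ker(T)) = 3 - 1 = 2.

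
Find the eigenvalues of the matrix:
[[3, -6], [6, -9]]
λ = -3 and λ = -3

Characteristic equation: det(A - λI) = 0
λ² - (trace)λ + (det) = 0
λ² - (-6)λ + (9) = 0
λ² + 6λ + 9 = 0
Solving: λ = -3, -3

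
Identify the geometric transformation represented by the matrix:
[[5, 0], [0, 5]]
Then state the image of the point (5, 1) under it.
uniform scaling by factor 5; image of (5, 1) is (25, 5)

This is a diagonal matrix with equal entries 5, so it scales both axes by the same factor 5.
The matrix [[5, 0], [0, 5]] represents: uniform scaling by factor 5.
Applying it to (5, 1): [5·5 + 0·1, 0·5 + 5·1] = (25, 5).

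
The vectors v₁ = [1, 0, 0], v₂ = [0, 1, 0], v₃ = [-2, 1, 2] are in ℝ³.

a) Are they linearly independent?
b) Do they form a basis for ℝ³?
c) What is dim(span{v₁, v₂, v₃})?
Yes independent, yes basis, dim = 3

Stack v₁, v₂, v₃ as rows of a 3×3 matrix.
[[1, 0, 0]; [0, 1, 0]; [-2, 1, 2]] is already lower triangular with nonzero diagonal entries (1, 1, 2), so its determinant is the product of the diagonal entries, det = (1)·(1)·(2) = 2 ≠ 0, and the rows are linearly independent.
Three linearly independent vectors in ℝ³ form a basis for ℝ³, so dim(span{v₁,v₂,v₃}) = 3.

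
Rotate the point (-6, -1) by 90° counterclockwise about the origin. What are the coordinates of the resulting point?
(1, -6)

Rotation matrix R(θ) = [[cos θ, -sin θ], [sin θ, cos θ]]; for θ = 90°:
R = [[0, -1], [1, 0]]
Result: R × [-6, -1]ᵀ = [0·-6 + (-1)·-1, 1·-6 + (0)·-1]ᵀ = (1, -6)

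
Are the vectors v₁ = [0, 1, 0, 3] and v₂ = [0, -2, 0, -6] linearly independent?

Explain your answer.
No, linearly dependent (v₂ = -2·v₁)

Check whether there is a scalar k with v₂ = k·v₁.
Comparing components, k = -2 satisfies -2·[0, 1, 0, 3] = [0, -2, 0, -6].
Since v₂ is a scalar multiple of v₁, the two vectors are linearly dependent.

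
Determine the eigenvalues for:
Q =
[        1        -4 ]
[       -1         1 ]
λ = -1, 3

Solve det(Q - λI) = 0. For a 2×2 matrix the characteristic equation is λ² - (trace)λ + det = 0.
trace(Q) = a + d = 1 + 1 = 2.
det(Q) = a*d - b*c = (1)*(1) - (-4)*(-1) = 1 - 4 = -3.
Characteristic equation: λ² - (2)λ + (-3) = 0.
Discriminant = (2)² - 4*(-3) = 4 + 12 = 16.
λ = (2 ± √16) / 2 = (2 ± 4) / 2 = -1, 3.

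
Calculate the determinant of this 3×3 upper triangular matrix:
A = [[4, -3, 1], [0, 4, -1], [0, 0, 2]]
32

The determinant of a triangular matrix is the product of its diagonal entries (the off-diagonal entries above the diagonal do not affect it).
det(A) = (4) * (4) * (2) = 32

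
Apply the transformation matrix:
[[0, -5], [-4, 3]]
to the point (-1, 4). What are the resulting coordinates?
(-20, 16)

Matrix multiplication:
[[0, -5], [-4, 3]] × [-1, 4]ᵀ
= [0×-1 + -5×4, -4×-1 + 3×4]ᵀ
= [-20.0000, 16.0000]ᵀ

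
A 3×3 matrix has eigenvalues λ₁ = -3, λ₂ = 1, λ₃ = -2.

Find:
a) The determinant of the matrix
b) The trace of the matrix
det = 6, trace = -4

Two standard eigenvalue identities:
- det(A) equals the product of the eigenvalues (counted with multiplicity).
- trace(A) equals the sum of the eigenvalues.
det(A) = (-3)*(1)*(-2) = 6.
trace(A) = -3 + 1 - 2 = -4.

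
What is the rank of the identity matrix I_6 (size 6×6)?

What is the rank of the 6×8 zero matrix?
rank(I_6) = 6, rank(0) = 0

The identity I_6 has 6 columns that are the standard basis vectors e_1, …, e_6. These are linearly independent, so all 6 columns are pivots and rank(I_6) = 6.
The 6×8 zero matrix has every entry zero, so every row is the zero row and there are no pivots; rank(0) = 0.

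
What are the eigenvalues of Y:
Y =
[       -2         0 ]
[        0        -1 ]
λ = -2, -1

Solve det(Y - λI) = 0. For a 2×2 matrix the characteristic equation is λ² - (trace)λ + det = 0.
trace(Y) = a + d = -2 - 1 = -3.
det(Y) = a*d - b*c = (-2)*(-1) - (0)*(0) = 2 - 0 = 2.
Characteristic equation: λ² - (-3)λ + (2) = 0.
Discriminant = (-3)² - 4*(2) = 9 - 8 = 1.
λ = (-3 ± √1) / 2 = (-3 ± 1) / 2 = -2, -1.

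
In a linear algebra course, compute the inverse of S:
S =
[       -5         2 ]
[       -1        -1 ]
det(S) = 7
S⁻¹ =
[     -1/7      -2/7 ]
[      1/7      -5/7 ]

For a 2×2 matrix S = [[a, b], [c, d]] with det(S) ≠ 0, S⁻¹ = (1/det(S)) * [[d, -b], [-c, a]].
det(S) = (-5)*(-1) - (2)*(-1) = 5 + 2 = 7.
S⁻¹ = (1/7) * [[-1, -2], [1, -5]].
Dividing each entry by 7 and reducing:
S⁻¹ =
[     -1/7      -2/7 ]
[      1/7      -5/7 ]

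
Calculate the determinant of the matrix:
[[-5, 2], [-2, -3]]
19

For a 2×2 matrix [[a, b], [c, d]], det = ad - bc
det = (-5)(-3) - (2)(-2) = 15 - -4 = 19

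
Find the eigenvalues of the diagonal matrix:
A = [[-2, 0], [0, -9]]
λ₁ = -2, λ₂ = -9

The characteristic polynomial of A is det(A - λI) = (-2 - λ)(-9 - λ) = 0.
The roots are λ = -2 and λ = -9, so the eigenvalues are the diagonal entries.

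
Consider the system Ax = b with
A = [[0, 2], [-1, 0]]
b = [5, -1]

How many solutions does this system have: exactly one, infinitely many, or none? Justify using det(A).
Exactly one solution

Compute det(A) = (0)*(0) - (2)*(-1) = 2.
Because det(A) ≠ 0, A is invertible and Ax = b has a unique solution for every b (here x = A⁻¹ b).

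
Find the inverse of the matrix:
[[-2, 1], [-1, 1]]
[[-1, 1], [-1, 2]]

For [[a,b],[c,d]], inverse = (1/det)·[[d,-b],[-c,a]]
det = -2·1 - 1·-1 = -1
Inverse = (1/-1)·[[1, -1], [1, -2]]
        = [[-1, 1], [-1, 2]]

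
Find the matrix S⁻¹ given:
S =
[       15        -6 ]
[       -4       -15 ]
det(S) = -249
S⁻¹ =
[     5/83     -2/83 ]
[   -4/249     -5/83 ]

For a 2×2 matrix S = [[a, b], [c, d]] with det(S) ≠ 0, S⁻¹ = (1/det(S)) * [[d, -b], [-c, a]].
det(S) = (15)*(-15) - (-6)*(-4) = -225 - 24 = -249.
S⁻¹ = (1/-249) * [[-15, 6], [4, 15]].
Dividing each entry by -249 and reducing:
S⁻¹ =
[     5/83     -2/83 ]
[   -4/249     -5/83 ]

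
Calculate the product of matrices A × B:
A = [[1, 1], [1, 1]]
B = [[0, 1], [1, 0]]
[[1, 1], [1, 1]]

Matrix multiplication:
C[0][0] = 1×0 + 1×1 = 1
C[0][1] = 1×1 + 1×0 = 1
C[1][0] = 1×0 + 1×1 = 1
C[1][1] = 1×1 + 1×0 = 1
Result: [[1, 1], [1, 1]]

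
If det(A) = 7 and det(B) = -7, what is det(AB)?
-49

Use the multiplicative property of determinants: det(AB) = det(A)*det(B).
det(AB) = (7)*(-7) = -49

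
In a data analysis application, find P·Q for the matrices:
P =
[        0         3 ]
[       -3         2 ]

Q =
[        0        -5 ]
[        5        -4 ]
PQ =
[       15       -12 ]
[       10         7 ]

Matrix multiplication: (PQ)[i][j] = sum over k of P[i][k] * Q[k][j].
  (PQ)[0][0] = (0)*(0) + (3)*(5) = 15
  (PQ)[0][1] = (0)*(-5) + (3)*(-4) = -12
  (PQ)[1][0] = (-3)*(0) + (2)*(5) = 10
  (PQ)[1][1] = (-3)*(-5) + (2)*(-4) = 7
PQ =
[       15       -12 ]
[       10         7 ]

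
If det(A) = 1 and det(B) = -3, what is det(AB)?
-3

Use the multiplicative property of determinants: det(AB) = det(A)*det(B).
det(AB) = (1)*(-3) = -3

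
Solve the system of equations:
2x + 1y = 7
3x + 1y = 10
x = 3, y = 1

Use elimination (row reduction):
Equation 1: 2x + 1y = 7.
Equation 2: 3x + 1y = 10.
Multiply Eq1 by 3 and Eq2 by 2: 6x + 3y = 21;  6x + 2y = 20.
Subtract: (-1)y = -1, so y = 1.
Back-substitute into Eq1: 2x + 1*(1) = 7, so x = 3.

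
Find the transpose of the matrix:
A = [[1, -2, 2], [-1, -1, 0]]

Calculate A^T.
[[1, -1], [-2, -1], [2, 0]]

The transpose sends entry (i,j) to (j,i); rows become columns.
Row 0 of A: [1, -2, 2] -> column 0 of A^T.
Row 1 of A: [-1, -1, 0] -> column 1 of A^T.
A^T = [[1, -1], [-2, -1], [2, 0]]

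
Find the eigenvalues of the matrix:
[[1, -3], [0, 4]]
λ = 1 and λ = 4

Characteristic equation: det(A - λI) = 0
λ² - (trace)λ + (det) = 0
λ² - (5)λ + (4) = 0
λ² - 5λ + 4 = 0
Solving: λ = 1, 4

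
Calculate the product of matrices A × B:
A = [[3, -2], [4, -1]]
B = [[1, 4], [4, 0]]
[[-5, 12], [0, 16]]

Matrix multiplication:
C[0][0] = 3×1 + -2×4 = -5
C[0][1] = 3×4 + -2×0 = 12
C[1][0] = 4×1 + -1×4 = 0
C[1][1] = 4×4 + -1×0 = 16
Result: [[-5, 12], [0, 16]]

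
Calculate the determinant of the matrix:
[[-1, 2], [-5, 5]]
5

For a 2×2 matrix [[a, b], [c, d]], det = ad - bc
det = (-1)(5) - (2)(-5) = -5 - -10 = 5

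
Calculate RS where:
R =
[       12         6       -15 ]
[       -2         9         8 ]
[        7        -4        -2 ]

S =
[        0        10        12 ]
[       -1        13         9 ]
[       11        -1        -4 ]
RS =
[     -171       213       258 ]
[       79        89        25 ]
[      -18        20        56 ]

Matrix multiplication: (RS)[i][j] = sum over k of R[i][k] * S[k][j].
  (RS)[0][0] = (12)*(0) + (6)*(-1) + (-15)*(11) = -171
  (RS)[0][1] = (12)*(10) + (6)*(13) + (-15)*(-1) = 213
  (RS)[0][2] = (12)*(12) + (6)*(9) + (-15)*(-4) = 258
  (RS)[1][0] = (-2)*(0) + (9)*(-1) + (8)*(11) = 79
  (RS)[1][1] = (-2)*(10) + (9)*(13) + (8)*(-1) = 89
  (RS)[1][2] = (-2)*(12) + (9)*(9) + (8)*(-4) = 25
  (RS)[2][0] = (7)*(0) + (-4)*(-1) + (-2)*(11) = -18
  (RS)[2][1] = (7)*(10) + (-4)*(13) + (-2)*(-1) = 20
  (RS)[2][2] = (7)*(12) + (-4)*(9) + (-2)*(-4) = 56
RS =
[     -171       213       258 ]
[       79        89        25 ]
[      -18        20        56 ]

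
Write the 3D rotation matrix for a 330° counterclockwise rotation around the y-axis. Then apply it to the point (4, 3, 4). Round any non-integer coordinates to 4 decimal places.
R = [[√3/2, 0, -1/2], [0, 1, 0], [1/2, 0, √3/2]]; R·(4, 3, 4) = (1.4641, 3.0000, 5.4641)

Rotation matrix for 330° around y-axis:
cos(330°) = √3/2, sin(330°) = -1/2
R = [[√3/2, 0, -1/2], [0, 1, 0], [1/2, 0, √3/2]]
Apply to (4, 3, 4): R·[4, 3, 4]ᵀ = (1.4641, 3.0000, 5.4641)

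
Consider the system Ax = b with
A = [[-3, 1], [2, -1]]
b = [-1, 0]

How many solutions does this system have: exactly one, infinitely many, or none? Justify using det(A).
Exactly one solution

Compute det(A) = (-3)*(-1) - (1)*(2) = 1.
Because det(A) ≠ 0, A is invertible and Ax = b has a unique solution for every b (here x = A⁻¹ b).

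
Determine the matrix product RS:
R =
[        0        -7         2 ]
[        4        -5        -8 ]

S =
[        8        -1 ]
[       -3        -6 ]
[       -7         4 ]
RS =
[        7        50 ]
[      103        -6 ]

Matrix multiplication: (RS)[i][j] = sum over k of R[i][k] * S[k][j].
  (RS)[0][0] = (0)*(8) + (-7)*(-3) + (2)*(-7) = 7
  (RS)[0][1] = (0)*(-1) + (-7)*(-6) + (2)*(4) = 50
  (RS)[1][0] = (4)*(8) + (-5)*(-3) + (-8)*(-7) = 103
  (RS)[1][1] = (4)*(-1) + (-5)*(-6) + (-8)*(4) = -6
RS =
[        7        50 ]
[      103        -6 ]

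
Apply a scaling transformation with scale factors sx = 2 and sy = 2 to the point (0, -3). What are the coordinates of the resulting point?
(0, -6)

Scaling matrix:
[[2, 0], [0, 2]]
Result: (0 × 2, -3 × 2) = (0, -6)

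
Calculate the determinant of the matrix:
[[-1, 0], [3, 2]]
-2

For a 2×2 matrix [[a, b], [c, d]], det = ad - bc
det = (-1)(2) - (0)(3) = -2 - 0 = -2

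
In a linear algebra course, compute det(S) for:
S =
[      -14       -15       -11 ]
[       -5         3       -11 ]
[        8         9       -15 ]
det(S) = 2448

Expand along row 0 (cofactor expansion): det(S) = a*(e*i - f*h) - b*(d*i - f*g) + c*(d*h - e*g), where the 3×3 is [[a, b, c], [d, e, f], [g, h, i]].
Minor M_00 = (3)*(-15) - (-11)*(9) = -45 + 99 = 54.
Minor M_01 = (-5)*(-15) - (-11)*(8) = 75 + 88 = 163.
Minor M_02 = (-5)*(9) - (3)*(8) = -45 - 24 = -69.
det(S) = (-14)*(54) - (-15)*(163) + (-11)*(-69) = -756 + 2445 + 759 = 2448.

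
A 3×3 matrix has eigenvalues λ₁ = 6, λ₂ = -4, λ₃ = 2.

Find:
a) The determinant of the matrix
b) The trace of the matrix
det = -48, trace = 4

Two standard eigenvalue identities:
- det(A) equals the product of the eigenvalues (counted with multiplicity).
- trace(A) equals the sum of the eigenvalues.
det(A) = (6)*(-4)*(2) = -48.
trace(A) = 6 - 4 + 2 = 4.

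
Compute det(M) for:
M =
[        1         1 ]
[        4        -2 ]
det(M) = -6

For a 2×2 matrix [[a, b], [c, d]], det = a*d - b*c.
det(M) = (1)*(-2) - (1)*(4) = -2 - 4 = -6.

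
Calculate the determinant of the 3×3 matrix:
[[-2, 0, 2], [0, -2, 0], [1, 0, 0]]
4

Expansion along first row:
det = -2·det([[-2,0],[0,0]]) - 0·det([[0,0],[1,0]]) + 2·det([[0,-2],[1,0]])
    = -2·(-2·0 - 0·0) - 0·(0·0 - 0·1) + 2·(0·0 - -2·1)
    = -2·0 - 0·0 + 2·2
    = 0 + 0 + 4 = 4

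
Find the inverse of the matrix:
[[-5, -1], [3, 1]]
[[-1/2, -1/2], [3/2, 5/2]]

For [[a,b],[c,d]], inverse = (1/det)·[[d,-b],[-c,a]]
det = -5·1 - -1·3 = -2
Inverse = (1/-2)·[[1, 1], [-3, -5]]
        = [[-1/2, -1/2], [3/2, 5/2]]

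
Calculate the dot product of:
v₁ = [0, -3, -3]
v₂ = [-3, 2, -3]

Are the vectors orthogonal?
3, No

The dot product is the sum of products of corresponding components.
v₁·v₂ = (0)*(-3) + (-3)*(2) + (-3)*(-3) = 0 - 6 + 9 = 3.
Two vectors are orthogonal iff their dot product is 0; here the dot product is 3, so the vectors are not orthogonal.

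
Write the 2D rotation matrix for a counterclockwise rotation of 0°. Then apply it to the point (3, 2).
R = [[1, 0], [0, 1]]; R·(3, 2) = (3, 2)

Rotation matrix formula: R(θ) = [[cos θ, -sin θ], [sin θ, cos θ]]
For θ = 0°:
cos(0°) = 1
sin(0°) = 0
R = [[1, 0], [0, 1]]
Apply to (3, 2): [1·3 + (0)·2, 0·3 + 1·2] = (3, 2)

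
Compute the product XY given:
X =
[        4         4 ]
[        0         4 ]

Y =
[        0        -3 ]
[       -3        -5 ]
XY =
[      -12       -32 ]
[      -12       -20 ]

Matrix multiplication: (XY)[i][j] = sum over k of X[i][k] * Y[k][j].
  (XY)[0][0] = (4)*(0) + (4)*(-3) = -12
  (XY)[0][1] = (4)*(-3) + (4)*(-5) = -32
  (XY)[1][0] = (0)*(0) + (4)*(-3) = -12
  (XY)[1][1] = (0)*(-3) + (4)*(-5) = -20
XY =
[      -12       -32 ]
[      -12       -20 ]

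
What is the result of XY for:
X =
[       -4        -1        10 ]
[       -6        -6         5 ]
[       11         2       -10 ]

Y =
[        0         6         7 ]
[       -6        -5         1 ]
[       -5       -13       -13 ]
XY =
[      -44      -149      -159 ]
[       11       -71      -113 ]
[       38       186       209 ]

Matrix multiplication: (XY)[i][j] = sum over k of X[i][k] * Y[k][j].
  (XY)[0][0] = (-4)*(0) + (-1)*(-6) + (10)*(-5) = -44
  (XY)[0][1] = (-4)*(6) + (-1)*(-5) + (10)*(-13) = -149
  (XY)[0][2] = (-4)*(7) + (-1)*(1) + (10)*(-13) = -159
  (XY)[1][0] = (-6)*(0) + (-6)*(-6) + (5)*(-5) = 11
  (XY)[1][1] = (-6)*(6) + (-6)*(-5) + (5)*(-13) = -71
  (XY)[1][2] = (-6)*(7) + (-6)*(1) + (5)*(-13) = -113
  (XY)[2][0] = (11)*(0) + (2)*(-6) + (-10)*(-5) = 38
  (XY)[2][1] = (11)*(6) + (2)*(-5) + (-10)*(-13) = 186
  (XY)[2][2] = (11)*(7) + (2)*(1) + (-10)*(-13) = 209
XY =
[      -44      -149      -159 ]
[       11       -71      -113 ]
[       38       186       209 ]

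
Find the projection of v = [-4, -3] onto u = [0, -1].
[0, -3]

The projection of v onto u is proj_u(v) = ((v·u) / (u·u)) · u.
v·u = (-4)*(0) + (-3)*(-1) = 3.
u·u = (0)*(0) + (-1)*(-1) = 1.
coefficient = 3 / 1 = 3.
proj_u(v) = 3 · [0, -1] = [0, -3].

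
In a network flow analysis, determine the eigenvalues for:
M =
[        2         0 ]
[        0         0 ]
λ = 0, 2

Solve det(M - λI) = 0. For a 2×2 matrix the characteristic equation is λ² - (trace)λ + det = 0.
trace(M) = a + d = 2 + 0 = 2.
det(M) = a*d - b*c = (2)*(0) - (0)*(0) = 0 - 0 = 0.
Characteristic equation: λ² - (2)λ + (0) = 0.
Discriminant = (2)² - 4*(0) = 4 - 0 = 4.
λ = (2 ± √4) / 2 = (2 ± 2) / 2 = 0, 2.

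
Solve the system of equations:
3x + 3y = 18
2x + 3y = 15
x = 3, y = 3

Use elimination (row reduction):
Equation 1: 3x + 3y = 18.
Equation 2: 2x + 3y = 15.
Multiply Eq1 by 2 and Eq2 by 3: 6x + 6y = 36;  6x + 9y = 45.
Subtract: (3)y = 9, so y = 3.
Back-substitute into Eq1: 3x + 3*(3) = 18, so x = 3.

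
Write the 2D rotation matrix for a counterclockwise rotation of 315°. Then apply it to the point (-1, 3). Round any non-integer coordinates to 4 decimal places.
R = [[√2/2, √2/2], [-√2/2, √2/2]]; R·(-1, 3) = (1.4142, 2.8284)

Rotation matrix formula: R(θ) = [[cos θ, -sin θ], [sin θ, cos θ]]
For θ = 315°:
cos(315°) = √2/2
sin(315°) = -√2/2
R = [[√2/2, √2/2], [-√2/2, √2/2]]
Apply to (-1, 3): [√2/2·-1 + (√2/2)·3, -√2/2·-1 + √2/2·3] = (1.4142, 2.8284)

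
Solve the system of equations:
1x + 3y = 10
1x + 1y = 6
x = 4, y = 2

Use elimination (row reduction):
Equation 1: 1x + 3y = 10.
Equation 2: 1x + 1y = 6.
Multiply Eq1 by 1 and Eq2 by 1: 1x + 3y = 10;  1x + 1y = 6.
Subtract: (-2)y = -4, so y = 2.
Back-substitute into Eq1: 1x + 3*(2) = 10, so x = 4.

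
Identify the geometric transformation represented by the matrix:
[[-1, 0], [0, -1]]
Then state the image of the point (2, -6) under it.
rotation by 180° (or reflection through origin); image of (2, -6) is (-2, 6)

This matches the form [[cos θ, -sin θ], [sin θ, cos θ]] of a rotation matrix; reading off cos θ and sin θ gives the angle.
The matrix [[-1, 0], [0, -1]] represents: rotation by 180° (or reflection through origin).
Applying it to (2, -6): [-1·2 + 0·-6, 0·2 + -1·-6] = (-2, 6).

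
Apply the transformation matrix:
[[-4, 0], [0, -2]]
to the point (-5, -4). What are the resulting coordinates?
(20, 8)

Matrix multiplication:
[[-4, 0], [0, -2]] × [-5, -4]ᵀ
= [-4×-5 + 0×-4, 0×-5 + -2×-4]ᵀ
= [20.0000, 8.0000]ᵀ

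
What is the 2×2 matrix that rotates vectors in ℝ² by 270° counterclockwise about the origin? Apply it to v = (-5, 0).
R = [[0, 1], [-1, 0]]; R·v = (0, 5)

A counterclockwise rotation by angle θ in ℝ² has matrix R(θ) = [[cos θ, -sin θ], [sin θ, cos θ]].
For θ = 270°: cos θ = 0, sin θ = -1.
R(270°) = [[0, 1], [-1, 0]].
R·v = [0·-5 + (1)·0, -1·-5 + 0·0] = (0, 5).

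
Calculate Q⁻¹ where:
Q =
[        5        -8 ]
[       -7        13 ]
det(Q) = 9
Q⁻¹ =
[     13/9       8/9 ]
[      7/9       5/9 ]

For a 2×2 matrix Q = [[a, b], [c, d]] with det(Q) ≠ 0, Q⁻¹ = (1/det(Q)) * [[d, -b], [-c, a]].
det(Q) = (5)*(13) - (-8)*(-7) = 65 - 56 = 9.
Q⁻¹ = (1/9) * [[13, 8], [7, 5]].
Dividing each entry by 9 and reducing:
Q⁻¹ =
[     13/9       8/9 ]
[      7/9       5/9 ]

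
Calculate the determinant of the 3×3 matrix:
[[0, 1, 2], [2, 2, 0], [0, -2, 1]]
-10

Expansion along first row:
det = 0·det([[2,0],[-2,1]]) - 1·det([[2,0],[0,1]]) + 2·det([[2,2],[0,-2]])
    = 0·(2·1 - 0·-2) - 1·(2·1 - 0·0) + 2·(2·-2 - 2·0)
    = 0·2 - 1·2 + 2·-4
    = 0 + -2 + -8 = -10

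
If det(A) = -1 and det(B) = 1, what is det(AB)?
-1

Use the multiplicative property of determinants: det(AB) = det(A)*det(B).
det(AB) = (-1)*(1) = -1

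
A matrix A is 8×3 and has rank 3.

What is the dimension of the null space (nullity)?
0

The rank-nullity theorem for an m×n matrix states:
rank(A) + nullity(A) = n (the number of columns).
Here n = 3 and rank(A) = 3, so nullity(A) = 3 - 3 = 0.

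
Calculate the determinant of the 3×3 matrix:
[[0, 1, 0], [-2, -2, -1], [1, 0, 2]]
3

Expansion along first row:
det = 0·det([[-2,-1],[0,2]]) - 1·det([[-2,-1],[1,2]]) + 0·det([[-2,-2],[1,0]])
    = 0·(-2·2 - -1·0) - 1·(-2·2 - -1·1) + 0·(-2·0 - -2·1)
    = 0·-4 - 1·-3 + 0·2
    = 0 + 3 + 0 = 3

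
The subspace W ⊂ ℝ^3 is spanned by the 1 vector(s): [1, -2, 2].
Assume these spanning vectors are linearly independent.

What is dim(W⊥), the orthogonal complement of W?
dim(W⊥) = 2

For any subspace W of ℝ^n, dim(W) + dim(W⊥) = n (the whole-space dimension).
Here the given 1 vectors are linearly independent, so dim(W) = 1.
Thus dim(W⊥) = n - dim(W) = 3 - 1 = 2.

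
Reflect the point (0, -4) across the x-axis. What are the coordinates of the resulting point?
(0, 4)

Reflection across x-axis: (0, -4) → (0, 4)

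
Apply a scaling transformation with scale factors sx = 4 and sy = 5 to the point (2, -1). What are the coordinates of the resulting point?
(8, -5)

Scaling matrix:
[[4, 0], [0, 5]]
Result: (2 × 4, -1 × 5) = (8, -5)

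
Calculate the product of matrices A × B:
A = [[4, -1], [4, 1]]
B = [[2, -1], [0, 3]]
[[8, -7], [8, -1]]

Matrix multiplication:
C[0][0] = 4×2 + -1×0 = 8
C[0][1] = 4×-1 + -1×3 = -7
C[1][0] = 4×2 + 1×0 = 8
C[1][1] = 4×-1 + 1×3 = -1
Result: [[8, -7], [8, -1]]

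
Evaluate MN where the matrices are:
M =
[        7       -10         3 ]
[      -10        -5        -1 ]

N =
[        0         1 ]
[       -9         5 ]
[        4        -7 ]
MN =
[      102       -64 ]
[       41       -28 ]

Matrix multiplication: (MN)[i][j] = sum over k of M[i][k] * N[k][j].
  (MN)[0][0] = (7)*(0) + (-10)*(-9) + (3)*(4) = 102
  (MN)[0][1] = (7)*(1) + (-10)*(5) + (3)*(-7) = -64
  (MN)[1][0] = (-10)*(0) + (-5)*(-9) + (-1)*(4) = 41
  (MN)[1][1] = (-10)*(1) + (-5)*(5) + (-1)*(-7) = -28
MN =
[      102       -64 ]
[       41       -28 ]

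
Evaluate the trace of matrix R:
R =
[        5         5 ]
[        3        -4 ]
tr(R) = 5 - 4 = 1

The trace of a square matrix is the sum of its diagonal entries.
Diagonal entries of R: R[0][0] = 5, R[1][1] = -4.
tr(R) = 5 - 4 = 1.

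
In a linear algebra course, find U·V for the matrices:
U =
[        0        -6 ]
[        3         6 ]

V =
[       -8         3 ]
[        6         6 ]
UV =
[      -36       -36 ]
[       12        45 ]

Matrix multiplication: (UV)[i][j] = sum over k of U[i][k] * V[k][j].
  (UV)[0][0] = (0)*(-8) + (-6)*(6) = -36
  (UV)[0][1] = (0)*(3) + (-6)*(6) = -36
  (UV)[1][0] = (3)*(-8) + (6)*(6) = 12
  (UV)[1][1] = (3)*(3) + (6)*(6) = 45
UV =
[      -36       -36 ]
[       12        45 ]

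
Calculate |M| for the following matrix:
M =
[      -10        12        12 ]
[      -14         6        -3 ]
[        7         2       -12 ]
det(M) = -2448

Expand along row 0 (cofactor expansion): det(M) = a*(e*i - f*h) - b*(d*i - f*g) + c*(d*h - e*g), where the 3×3 is [[a, b, c], [d, e, f], [g, h, i]].
Minor M_00 = (6)*(-12) - (-3)*(2) = -72 + 6 = -66.
Minor M_01 = (-14)*(-12) - (-3)*(7) = 168 + 21 = 189.
Minor M_02 = (-14)*(2) - (6)*(7) = -28 - 42 = -70.
det(M) = (-10)*(-66) - (12)*(189) + (12)*(-70) = 660 - 2268 - 840 = -2448.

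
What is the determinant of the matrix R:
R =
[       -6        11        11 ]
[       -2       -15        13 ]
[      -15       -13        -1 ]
det(R) = -5460

Expand along row 0 (cofactor expansion): det(R) = a*(e*i - f*h) - b*(d*i - f*g) + c*(d*h - e*g), where the 3×3 is [[a, b, c], [d, e, f], [g, h, i]].
Minor M_00 = (-15)*(-1) - (13)*(-13) = 15 + 169 = 184.
Minor M_01 = (-2)*(-1) - (13)*(-15) = 2 + 195 = 197.
Minor M_02 = (-2)*(-13) - (-15)*(-15) = 26 - 225 = -199.
det(R) = (-6)*(184) - (11)*(197) + (11)*(-199) = -1104 - 2167 - 2189 = -5460.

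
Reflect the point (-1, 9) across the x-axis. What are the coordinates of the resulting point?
(-1, -9)

Reflection across x-axis: (-1, 9) → (-1, -9)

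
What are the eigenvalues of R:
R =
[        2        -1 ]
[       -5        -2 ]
λ = -3, 3

Solve det(R - λI) = 0. For a 2×2 matrix the characteristic equation is λ² - (trace)λ + det = 0.
trace(R) = a + d = 2 - 2 = 0.
det(R) = a*d - b*c = (2)*(-2) - (-1)*(-5) = -4 - 5 = -9.
Characteristic equation: λ² - (0)λ + (-9) = 0.
Discriminant = (0)² - 4*(-9) = 0 + 36 = 36.
λ = (0 ± √36) / 2 = (0 ± 6) / 2 = -3, 3.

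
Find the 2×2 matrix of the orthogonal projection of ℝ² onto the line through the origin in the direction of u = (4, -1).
[[16/17, -4/17], [-4/17, 1/17]]

The orthogonal projection onto the line spanned by a nonzero vector u = (a, b) has matrix P = (u uᵀ) / (uᵀ u) = (1/(a² + b²)) · [[a², ab], [ab, b²]].
Here u = (4, -1), so a² + b² = 16 + 1 = 17.
P = (1/17) · [[16, -4], [-4, 1]] = [[16/17, -4/17], [-4/17, 1/17]].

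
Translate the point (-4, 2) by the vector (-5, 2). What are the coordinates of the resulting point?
(-9, 4)

Translation by (-5, 2):
x' = -4 + -5 = -9
y' = 2 + 2 = 4
Homogeneous matrix: [[1, 0, -5], [0, 1, 2], [0, 0, 1]]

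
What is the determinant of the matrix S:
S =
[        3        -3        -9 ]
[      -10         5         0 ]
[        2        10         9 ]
det(S) = 855

Expand along row 0 (cofactor expansion): det(S) = a*(e*i - f*h) - b*(d*i - f*g) + c*(d*h - e*g), where the 3×3 is [[a, b, c], [d, e, f], [g, h, i]].
Minor M_00 = (5)*(9) - (0)*(10) = 45 - 0 = 45.
Minor M_01 = (-10)*(9) - (0)*(2) = -90 - 0 = -90.
Minor M_02 = (-10)*(10) - (5)*(2) = -100 - 10 = -110.
det(S) = (3)*(45) - (-3)*(-90) + (-9)*(-110) = 135 - 270 + 990 = 855.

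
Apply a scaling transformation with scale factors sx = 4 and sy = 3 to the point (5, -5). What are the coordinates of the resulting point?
(20, -15)

Scaling matrix:
[[4, 0], [0, 3]]
Result: (5 × 4, -5 × 3) = (20, -15)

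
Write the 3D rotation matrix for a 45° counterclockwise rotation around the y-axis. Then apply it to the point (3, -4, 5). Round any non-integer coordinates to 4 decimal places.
R = [[√2/2, 0, √2/2], [0, 1, 0], [-√2/2, 0, √2/2]]; R·(3, -4, 5) = (5.6569, -4.0000, 1.4142)

Rotation matrix for 45° around y-axis:
cos(45°) = √2/2, sin(45°) = √2/2
R = [[√2/2, 0, √2/2], [0, 1, 0], [-√2/2, 0, √2/2]]
Apply to (3, -4, 5): R·[3, -4, 5]ᵀ = (5.6569, -4.0000, 1.4142)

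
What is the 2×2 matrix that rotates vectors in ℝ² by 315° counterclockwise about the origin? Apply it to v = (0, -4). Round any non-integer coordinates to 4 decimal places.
R = [[√2/2, √2/2], [-√2/2, √2/2]]; R·v = (-2.8284, -2.8284)

A counterclockwise rotation by angle θ in ℝ² has matrix R(θ) = [[cos θ, -sin θ], [sin θ, cos θ]].
For θ = 315°: cos θ = √2/2, sin θ = -√2/2.
R(315°) = [[√2/2, √2/2], [-√2/2, √2/2]].
R·v = [√2/2·0 + (√2/2)·-4, -√2/2·0 + √2/2·-4] = (-2.8284, -2.8284).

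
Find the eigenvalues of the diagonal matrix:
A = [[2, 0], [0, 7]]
λ₁ = 2, λ₂ = 7

The characteristic polynomial of A is det(A - λI) = (2 - λ)(7 - λ) = 0.
The roots are λ = 2 and λ = 7, so the eigenvalues are the diagonal entries.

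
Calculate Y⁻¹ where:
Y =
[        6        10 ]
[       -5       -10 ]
det(Y) = -10
Y⁻¹ =
[        1         1 ]
[     -1/2      -3/5 ]

For a 2×2 matrix Y = [[a, b], [c, d]] with det(Y) ≠ 0, Y⁻¹ = (1/det(Y)) * [[d, -b], [-c, a]].
det(Y) = (6)*(-10) - (10)*(-5) = -60 + 50 = -10.
Y⁻¹ = (1/-10) * [[-10, -10], [5, 6]].
Dividing each entry by -10 and reducing:
Y⁻¹ =
[        1         1 ]
[     -1/2      -3/5 ]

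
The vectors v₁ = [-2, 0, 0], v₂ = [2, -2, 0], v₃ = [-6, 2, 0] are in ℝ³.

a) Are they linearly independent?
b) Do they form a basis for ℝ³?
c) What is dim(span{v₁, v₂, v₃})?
Not independent, not a basis, dim(span) = 2

Check whether v₃ can be written as a linear combination of v₁ and v₂.
v₃ = (2)·v₁ + (-1)·v₂ = [-6, 2, 0], so the three vectors are linearly dependent.
Thus they do not form a basis for ℝ³, and dim(span{v₁, v₂, v₃}) = 2 (spanned by v₁ and v₂).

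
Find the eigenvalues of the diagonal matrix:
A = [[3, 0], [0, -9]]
λ₁ = 3, λ₂ = -9

The characteristic polynomial of A is det(A - λI) = (3 - λ)(-9 - λ) = 0.
The roots are λ = 3 and λ = -9, so the eigenvalues are the diagonal entries.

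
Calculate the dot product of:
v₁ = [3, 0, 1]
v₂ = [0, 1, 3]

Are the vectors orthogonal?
3, No

The dot product is the sum of products of corresponding components.
v₁·v₂ = (3)*(0) + (0)*(1) + (1)*(3) = 0 + 0 + 3 = 3.
Two vectors are orthogonal iff their dot product is 0; here the dot product is 3, so the vectors are not orthogonal.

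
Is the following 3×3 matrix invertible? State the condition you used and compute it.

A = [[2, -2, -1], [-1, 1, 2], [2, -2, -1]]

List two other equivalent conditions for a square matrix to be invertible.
No, not invertible; det(A) = 0 (two rows are equal, so the rows are linearly dependent). Equivalent conditions (failing for this A): rank(A) < 3; Ax = 0 has non-trivial solutions; 0 is an eigenvalue; the columns are linearly dependent.

To check invertibility, compute det(A).
In this matrix, row 0 and the last row are identical, so one row is a scalar multiple of another and the rows are linearly dependent.
A matrix with linearly dependent rows has det = 0 and is not invertible.
Equivalent failed conditions:
- rank(A) < 3.
- Ax = 0 has non-trivial solutions.
- 0 is an eigenvalue.
- The columns are linearly dependent.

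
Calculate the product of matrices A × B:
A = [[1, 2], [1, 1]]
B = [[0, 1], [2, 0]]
[[4, 1], [2, 1]]

Matrix multiplication:
C[0][0] = 1×0 + 2×2 = 4
C[0][1] = 1×1 + 2×0 = 1
C[1][0] = 1×0 + 1×2 = 2
C[1][1] = 1×1 + 1×0 = 1
Result: [[4, 1], [2, 1]]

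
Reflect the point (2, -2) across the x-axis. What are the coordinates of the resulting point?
(2, 2)

Reflection across x-axis: (2, -2) → (2, 2)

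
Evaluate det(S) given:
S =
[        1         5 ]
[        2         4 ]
det(S) = -6

For a 2×2 matrix [[a, b], [c, d]], det = a*d - b*c.
det(S) = (1)*(4) - (5)*(2) = 4 - 10 = -6.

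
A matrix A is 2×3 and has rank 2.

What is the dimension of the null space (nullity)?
1

The rank-nullity theorem for an m×n matrix states:
rank(A) + nullity(A) = n (the number of columns).
Here n = 3 and rank(A) = 2, so nullity(A) = 3 - 2 = 1.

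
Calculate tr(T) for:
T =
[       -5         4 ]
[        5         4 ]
tr(T) = -5 + 4 = -1

The trace of a square matrix is the sum of its diagonal entries.
Diagonal entries of T: T[0][0] = -5, T[1][1] = 4.
tr(T) = -5 + 4 = -1.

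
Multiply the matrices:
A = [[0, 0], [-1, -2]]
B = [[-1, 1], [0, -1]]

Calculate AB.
[[0, 0], [1, 1]]

Each entry (i,j) of AB = sum over k of A[i][k]*B[k][j].
(AB)[0][0] = (0)*(-1) + (0)*(0) = 0
(AB)[0][1] = (0)*(1) + (0)*(-1) = 0
(AB)[1][0] = (-1)*(-1) + (-2)*(0) = 1
(AB)[1][1] = (-1)*(1) + (-2)*(-1) = 1
AB = [[0, 0], [1, 1]]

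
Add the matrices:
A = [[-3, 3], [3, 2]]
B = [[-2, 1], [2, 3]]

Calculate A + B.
[[-5, 4], [5, 5]]

Add corresponding elements:
(-3)+(-2)=-5
(3)+(1)=4
(3)+(2)=5
(2)+(3)=5
A + B = [[-5, 4], [5, 5]]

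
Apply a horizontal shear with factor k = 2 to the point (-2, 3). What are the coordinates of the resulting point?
(4, 3)

Shear matrix for horizontal shear with factor k = 2:
[[1, 2], [0, 1]]
Result: (-2, 3) → (4, 3)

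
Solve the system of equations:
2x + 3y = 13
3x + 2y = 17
x = 5, y = 1

Use elimination (row reduction):
Equation 1: 2x + 3y = 13.
Equation 2: 3x + 2y = 17.
Multiply Eq1 by 3 and Eq2 by 2: 6x + 9y = 39;  6x + 4y = 34.
Subtract: (-5)y = -5, so y = 1.
Back-substitute into Eq1: 2x + 3*(1) = 13, so x = 5.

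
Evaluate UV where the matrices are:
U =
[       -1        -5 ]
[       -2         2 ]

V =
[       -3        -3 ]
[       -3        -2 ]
UV =
[       18        13 ]
[        0         2 ]

Matrix multiplication: (UV)[i][j] = sum over k of U[i][k] * V[k][j].
  (UV)[0][0] = (-1)*(-3) + (-5)*(-3) = 18
  (UV)[0][1] = (-1)*(-3) + (-5)*(-2) = 13
  (UV)[1][0] = (-2)*(-3) + (2)*(-3) = 0
  (UV)[1][1] = (-2)*(-3) + (2)*(-2) = 2
UV =
[       18        13 ]
[        0         2 ]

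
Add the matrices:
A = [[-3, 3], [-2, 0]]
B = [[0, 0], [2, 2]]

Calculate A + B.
[[-3, 3], [0, 2]]

Add corresponding elements:
(-3)+(0)=-3
(3)+(0)=3
(-2)+(2)=0
(0)+(2)=2
A + B = [[-3, 3], [0, 2]]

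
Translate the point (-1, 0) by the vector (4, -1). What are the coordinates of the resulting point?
(3, -1)

Translation by (4, -1):
x' = -1 + 4 = 3
y' = 0 + -1 = -1
Homogeneous matrix: [[1, 0, 4], [0, 1, -1], [0, 0, 1]]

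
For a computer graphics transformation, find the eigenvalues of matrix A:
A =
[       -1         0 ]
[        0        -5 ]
λ = -5, -1

Solve det(A - λI) = 0. For a 2×2 matrix the characteristic equation is λ² - (trace)λ + det = 0.
trace(A) = a + d = -1 - 5 = -6.
det(A) = a*d - b*c = (-1)*(-5) - (0)*(0) = 5 - 0 = 5.
Characteristic equation: λ² - (-6)λ + (5) = 0.
Discriminant = (-6)² - 4*(5) = 36 - 20 = 16.
λ = (-6 ± √16) / 2 = (-6 ± 4) / 2 = -5, -1.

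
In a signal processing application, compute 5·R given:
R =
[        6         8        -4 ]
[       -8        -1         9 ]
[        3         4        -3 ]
5R =
[       30        40       -20 ]
[      -40        -5        45 ]
[       15        20       -15 ]

Scalar multiplication is elementwise: (5R)[i][j] = 5 * R[i][j].
  (5R)[0][0] = 5 * (6) = 30
  (5R)[0][1] = 5 * (8) = 40
  (5R)[0][2] = 5 * (-4) = -20
  (5R)[1][0] = 5 * (-8) = -40
  (5R)[1][1] = 5 * (-1) = -5
  (5R)[1][2] = 5 * (9) = 45
  (5R)[2][0] = 5 * (3) = 15
  (5R)[2][1] = 5 * (4) = 20
  (5R)[2][2] = 5 * (-3) = -15
5R =
[       30        40       -20 ]
[      -40        -5        45 ]
[       15        20       -15 ]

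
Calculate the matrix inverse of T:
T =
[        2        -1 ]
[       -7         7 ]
det(T) = 7
T⁻¹ =
[        1       1/7 ]
[        1       2/7 ]

For a 2×2 matrix T = [[a, b], [c, d]] with det(T) ≠ 0, T⁻¹ = (1/det(T)) * [[d, -b], [-c, a]].
det(T) = (2)*(7) - (-1)*(-7) = 14 - 7 = 7.
T⁻¹ = (1/7) * [[7, 1], [7, 2]].
Dividing each entry by 7 and reducing:
T⁻¹ =
[        1       1/7 ]
[        1       2/7 ]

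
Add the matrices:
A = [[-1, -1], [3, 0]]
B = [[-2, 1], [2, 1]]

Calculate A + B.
[[-3, 0], [5, 1]]

Add corresponding elements:
(-1)+(-2)=-3
(-1)+(1)=0
(3)+(2)=5
(0)+(1)=1
A + B = [[-3, 0], [5, 1]]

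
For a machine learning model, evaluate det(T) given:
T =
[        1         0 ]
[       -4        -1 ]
det(T) = -1

For a 2×2 matrix [[a, b], [c, d]], det = a*d - b*c.
det(T) = (1)*(-1) - (0)*(-4) = -1 - 0 = -1.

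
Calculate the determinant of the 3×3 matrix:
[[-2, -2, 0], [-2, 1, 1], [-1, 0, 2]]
-10

Expansion along first row:
det = -2·det([[1,1],[0,2]]) - -2·det([[-2,1],[-1,2]]) + 0·det([[-2,1],[-1,0]])
    = -2·(1·2 - 1·0) - -2·(-2·2 - 1·-1) + 0·(-2·0 - 1·-1)
    = -2·2 - -2·-3 + 0·1
    = -4 + -6 + 0 = -10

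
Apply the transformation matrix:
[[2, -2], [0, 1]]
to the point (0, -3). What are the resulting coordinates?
(6, -3)

Matrix multiplication:
[[2, -2], [0, 1]] × [0, -3]ᵀ
= [2×0 + -2×-3, 0×0 + 1×-3]ᵀ
= [6.0000, -3.0000]ᵀ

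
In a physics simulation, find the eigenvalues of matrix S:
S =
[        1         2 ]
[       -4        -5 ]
λ = -3, -1

Solve det(S - λI) = 0. For a 2×2 matrix the characteristic equation is λ² - (trace)λ + det = 0.
trace(S) = a + d = 1 - 5 = -4.
det(S) = a*d - b*c = (1)*(-5) - (2)*(-4) = -5 + 8 = 3.
Characteristic equation: λ² - (-4)λ + (3) = 0.
Discriminant = (-4)² - 4*(3) = 16 - 12 = 4.
λ = (-4 ± √4) / 2 = (-4 ± 2) / 2 = -3, -1.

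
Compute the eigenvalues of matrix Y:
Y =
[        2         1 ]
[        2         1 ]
λ = 0, 3

Solve det(Y - λI) = 0. For a 2×2 matrix the characteristic equation is λ² - (trace)λ + det = 0.
trace(Y) = a + d = 2 + 1 = 3.
det(Y) = a*d - b*c = (2)*(1) - (1)*(2) = 2 - 2 = 0.
Characteristic equation: λ² - (3)λ + (0) = 0.
Discriminant = (3)² - 4*(0) = 9 - 0 = 9.
λ = (3 ± √9) / 2 = (3 ± 3) / 2 = 0, 3.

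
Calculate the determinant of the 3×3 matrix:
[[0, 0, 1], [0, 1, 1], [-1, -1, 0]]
1

Expansion along first row:
det = 0·det([[1,1],[-1,0]]) - 0·det([[0,1],[-1,0]]) + 1·det([[0,1],[-1,-1]])
    = 0·(1·0 - 1·-1) - 0·(0·0 - 1·-1) + 1·(0·-1 - 1·-1)
    = 0·1 - 0·1 + 1·1
    = 0 + 0 + 1 = 1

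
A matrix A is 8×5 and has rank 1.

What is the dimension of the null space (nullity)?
4

The rank-nullity theorem for an m×n matrix states:
rank(A) + nullity(A) = n (the number of columns).
Here n = 5 and rank(A) = 1, so nullity(A) = 5 - 1 = 4.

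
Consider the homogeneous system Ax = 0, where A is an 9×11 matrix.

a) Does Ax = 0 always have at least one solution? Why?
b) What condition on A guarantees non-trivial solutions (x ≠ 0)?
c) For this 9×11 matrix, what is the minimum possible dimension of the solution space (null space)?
a) Yes, x = 0 is always a solution. b) When A has linearly dependent columns (rank < n). c) Minimum nullity = 2.

a) x = 0 satisfies A·0 = 0, so the zero vector is always a solution.
b) Non-trivial solutions exist iff the columns of A are linearly dependent, equivalently rank(A) < n (the number of columns).
c) By rank-nullity, rank(A) + nullity(A) = n = 11. Since A has only 9 rows, rank(A) ≤ 9, so nullity(A) ≥ 11 - 9 = 2.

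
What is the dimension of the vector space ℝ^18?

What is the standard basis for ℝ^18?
Dimension = 18; standard basis = {e_1, e_2, e_3, …, e_18}

ℝ^18 is the space of 18-tuples of real numbers; its dimension is 18.
The standard basis consists of 18 vectors: e_1, e_2, e_3, …, e_18, where e_i is the vector with 1 in position i and 0 elsewhere.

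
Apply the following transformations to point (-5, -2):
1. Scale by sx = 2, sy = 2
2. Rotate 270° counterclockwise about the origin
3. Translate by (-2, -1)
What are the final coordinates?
(-6, 9)

Step 1: Scale → (-10, -4)
Step 2: Rotate 270° → (-4, 10)
Step 3: Translate → (-6, 9)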